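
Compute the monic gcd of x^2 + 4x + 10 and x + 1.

1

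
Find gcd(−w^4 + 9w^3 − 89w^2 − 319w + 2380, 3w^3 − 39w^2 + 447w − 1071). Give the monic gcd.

w^2 − 10w + 119

Apply the Euclidean algorithm:
  −w^4 + 9w^3 − 89w^2 − 319w + 2380 = (−(1/3)w − 4/3)(3w^3 − 39w^2 + 447w − 1071) + (8w^2 − 80w + 952)
  3w^3 − 39w^2 + 447w − 1071 = ((3/8)w − 9/8)(8w^2 − 80w + 952) + (0)
Last nonzero remainder: 8w^2 − 80w + 952. Dividing through by 8 gives the monic gcd w^2 − 10w + 119.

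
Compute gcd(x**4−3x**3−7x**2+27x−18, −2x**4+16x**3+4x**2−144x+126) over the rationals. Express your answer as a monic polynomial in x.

x**3−x**2−9x+9

Repeated division with remainder:
  x**4−3x**3−7x**2+27x−18 = (−1/2)(−2x**4+16x**3+4x**2−144x+126) + (5x**3−5x**2−45x+45)
  −2x**4+16x**3+4x**2−144x+126 = (−(2/5)x+14/5)(5x**3−5x**2−45x+45) + (0)
Last nonzero remainder: 5x**3−5x**2−45x+45. Dividing through by 5 gives the monic gcd x**3−x**2−9x+9.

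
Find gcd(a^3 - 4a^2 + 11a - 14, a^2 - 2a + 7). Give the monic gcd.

Apply the Euclidean algorithm:
  a^3 - 4a^2 + 11a - 14 = (a - 2)(a^2 - 2a + 7) + (0)
The last nonzero remainder a^2 - 2a + 7 is already monic.

a^2 - 2a + 7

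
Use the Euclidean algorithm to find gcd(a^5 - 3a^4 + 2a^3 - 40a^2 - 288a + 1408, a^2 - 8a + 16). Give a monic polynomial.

a^2 - 8a + 16

Repeated division with remainder:
  a^5 - 3a^4 + 2a^3 - 40a^2 - 288a + 1408 = (a^3 + 5a^2 + 26a + 88)(a^2 - 8a + 16) + (0)
The last nonzero remainder a^2 - 8a + 16 is already monic.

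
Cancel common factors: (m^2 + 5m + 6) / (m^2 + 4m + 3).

(m + 2)/(m + 1)

By polynomial division,
  m^2 + 5m + 6 = (m^2 + 4m + 3) + (m + 3)
  m^2 + 4m + 3 = (m + 1)(m + 3) + (0)
The last nonzero remainder m + 3 is already monic.
Cancel m + 3 from numerator and denominator to get the reduced form.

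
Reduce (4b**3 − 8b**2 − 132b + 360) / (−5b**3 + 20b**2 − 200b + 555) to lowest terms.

(−4b**2 − 4b + 120)/(5b**2 − 5b + 185)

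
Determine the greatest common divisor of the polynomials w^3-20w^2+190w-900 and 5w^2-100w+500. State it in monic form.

Repeated division with remainder:
  w^3-20w^2+190w-900 = ((1/5)w)(5w^2-100w+500) + (90w-900)
  5w^2-100w+500 = ((1/18)w-5/9)(90w-900) + (0)
Last nonzero remainder: 90w-900. Dividing through by 90 gives the monic gcd w-10.

w-10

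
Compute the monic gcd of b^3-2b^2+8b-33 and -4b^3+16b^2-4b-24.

b-3

Repeated division with remainder:
  b^3-2b^2+8b-33 = (-1/4)(-4b^3+16b^2-4b-24) + (2b^2+7b-39)
  -4b^3+16b^2-4b-24 = (-2b+15)(2b^2+7b-39) + (-187b+561)
  2b^2+7b-39 = (-(2/187)b-13/187)(-187b+561) + (0)
Last nonzero remainder: -187b+561. Dividing through by -187 gives the monic gcd b-3.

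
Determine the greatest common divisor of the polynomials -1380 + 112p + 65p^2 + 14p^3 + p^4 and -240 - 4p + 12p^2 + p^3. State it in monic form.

10 + p

By polynomial division,
  p^4 + 14p^3 + 65p^2 + 112p - 1380 = (p + 2)(p^3 + 12p^2 - 4p - 240) + (45p^2 + 360p - 900)
  p^3 + 12p^2 - 4p - 240 = ((1/45)p + 4/45)(45p^2 + 360p - 900) + (-16p - 160)
  45p^2 + 360p - 900 = (-(45/16)p + 45/8)(-16p - 160) + (0)
Last nonzero remainder: -16p - 160. Dividing through by -16 gives the monic gcd p + 10.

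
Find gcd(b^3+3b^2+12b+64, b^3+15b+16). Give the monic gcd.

Euclidean algorithm in ℚ[b]:
  b^3+3b^2+12b+64 = (b^3+15b+16) + (3b^2-3b+48)
  b^3+15b+16 = ((1/3)b+1/3)(3b^2-3b+48) + (0)
Last nonzero remainder: 3b^2-3b+48. Dividing through by 3 gives the monic gcd b^2-b+16.

b^2-b+16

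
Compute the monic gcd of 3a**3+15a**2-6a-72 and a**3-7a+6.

Apply the Euclidean algorithm:
  3a**3+15a**2-6a-72 = (3)(a**3-7a+6) + (15a**2+15a-90)
  a**3-7a+6 = ((1/15)a-1/15)(15a**2+15a-90) + (0)
Last nonzero remainder: 15a**2+15a-90. Dividing through by 15 gives the monic gcd a**2+a-6.

a**2+a-6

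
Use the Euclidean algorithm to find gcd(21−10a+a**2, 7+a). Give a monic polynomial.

By polynomial division,
  a**2−10a+21 = (a−17)(a+7) + (140)
  a+7 = ((1/140)a+1/20)(140) + (0)
The last nonzero remainder is the constant 140, so the polynomials are coprime and gcd = 1.

1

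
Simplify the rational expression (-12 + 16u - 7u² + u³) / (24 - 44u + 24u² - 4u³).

(2 - u)/(-4 + 4u)

Apply the Euclidean algorithm:
  u³ - 7u² + 16u - 12 = (-1/4)(-4u³ + 24u² - 44u + 24) + (-u² + 5u - 6)
  -4u³ + 24u² - 44u + 24 = (4u - 4)(-u² + 5u - 6) + (0)
Last nonzero remainder: -u² + 5u - 6. Dividing through by -1 gives the monic gcd u² - 5u + 6.
Cancel u² - 5u + 6 from numerator and denominator to get the reduced form.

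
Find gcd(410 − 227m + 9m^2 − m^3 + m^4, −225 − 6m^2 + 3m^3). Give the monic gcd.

−5 + m

Apply the Euclidean algorithm:
  m^4 − m^3 + 9m^2 − 227m + 410 = ((1/3)m + 1/3)(3m^3 − 6m^2 − 225) + (11m^2 − 152m + 485)
  3m^3 − 6m^2 − 225 = ((3/11)m + 390/121)(11m^2 − 152m + 485) + ((43275/121)m − 216375/121)
  11m^2 − 152m + 485 = ((1331/43275)m − 11737/43275)((43275/121)m − 216375/121) + (0)
Last nonzero remainder: (43275/121)m − 216375/121. Dividing through by 43275/121 gives the monic gcd m − 5.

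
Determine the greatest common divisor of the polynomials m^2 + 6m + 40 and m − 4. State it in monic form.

By polynomial division,
  m^2 + 6m + 40 = (m + 10)(m − 4) + (80)
  m − 4 = ((1/80)m − 1/20)(80) + (0)
The last nonzero remainder is the constant 80, so the polynomials are coprime and gcd = 1.

1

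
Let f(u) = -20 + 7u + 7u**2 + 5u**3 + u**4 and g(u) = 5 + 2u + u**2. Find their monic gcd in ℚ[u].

Repeated division with remainder:
  u**4 + 5u**3 + 7u**2 + 7u - 20 = (u**2 + 3u - 4)(u**2 + 2u + 5) + (0)
The last nonzero remainder u**2 + 2u + 5 is already monic.

5 + 2u + u**2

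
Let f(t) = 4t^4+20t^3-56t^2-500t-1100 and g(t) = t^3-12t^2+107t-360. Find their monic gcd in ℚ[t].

t-5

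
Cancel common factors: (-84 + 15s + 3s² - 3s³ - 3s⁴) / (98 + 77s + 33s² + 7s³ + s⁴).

Repeated division with remainder:
  -3s⁴ - 3s³ + 3s² + 15s - 84 = (-3)(s⁴ + 7s³ + 33s² + 77s + 98) + (18s³ + 102s² + 246s + 210)
  s⁴ + 7s³ + 33s² + 77s + 98 = ((1/18)s + 2/27)(18s³ + 102s² + 246s + 210) + ((106/9)s² + (424/9)s + 742/9)
  18s³ + 102s² + 246s + 210 = ((81/53)s + 135/53)((106/9)s² + (424/9)s + 742/9) + (0)
Last nonzero remainder: (106/9)s² + (424/9)s + 742/9. Dividing through by 106/9 gives the monic gcd s² + 4s + 7.
Cancel s² + 4s + 7 from numerator and denominator to get the reduced form.

(-12 + 9s - 3s²)/(14 + 3s + s²)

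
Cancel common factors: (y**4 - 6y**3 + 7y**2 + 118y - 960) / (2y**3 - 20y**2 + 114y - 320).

Apply the Euclidean algorithm:
  y**4 - 6y**3 + 7y**2 + 118y - 960 = ((1/2)y + 2)(2y**3 - 20y**2 + 114y - 320) + (-10y**2 + 50y - 320)
  2y**3 - 20y**2 + 114y - 320 = (-(1/5)y + 1)(-10y**2 + 50y - 320) + (0)
Last nonzero remainder: -10y**2 + 50y - 320. Dividing through by -10 gives the monic gcd y**2 - 5y + 32.
Cancel y**2 - 5y + 32 from numerator and denominator to get the reduced form.

(y**2 - y - 30)/(2y - 10)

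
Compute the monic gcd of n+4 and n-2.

1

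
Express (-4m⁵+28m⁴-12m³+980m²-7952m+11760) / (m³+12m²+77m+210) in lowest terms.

(-4m³+56m²-236m+280)/(m+5)

Repeated division with remainder:
  -4m⁵+28m⁴-12m³+980m²-7952m+11760 = (-4m²+76m-616)(m³+12m²+77m+210) + (3360m²+23520m+141120)
  m³+12m²+77m+210 = ((1/3360)m+1/672)(3360m²+23520m+141120) + (0)
Last nonzero remainder: 3360m²+23520m+141120. Dividing through by 3360 gives the monic gcd m²+7m+42.
Cancel m²+7m+42 from numerator and denominator to get the reduced form.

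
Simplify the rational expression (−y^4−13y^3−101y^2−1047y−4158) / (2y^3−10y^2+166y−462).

Apply the Euclidean algorithm:
  −y^4−13y^3−101y^2−1047y−4158 = (−(1/2)y−9)(2y^3−10y^2+166y−462) + (−108y^2+216y−8316)
  2y^3−10y^2+166y−462 = (−(1/54)y+1/18)(−108y^2+216y−8316) + (0)
Last nonzero remainder: −108y^2+216y−8316. Dividing through by −108 gives the monic gcd y^2−2y+77.
Cancel y^2−2y+77 from numerator and denominator to get the reduced form.

(−y^2−15y−54)/(2y−6)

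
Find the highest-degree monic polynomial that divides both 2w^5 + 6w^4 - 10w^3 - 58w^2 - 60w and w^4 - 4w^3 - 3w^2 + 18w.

w^3 - w^2 - 6w

Repeated division with remainder:
  2w^5 + 6w^4 - 10w^3 - 58w^2 - 60w = (2w + 14)(w^4 - 4w^3 - 3w^2 + 18w) + (52w^3 - 52w^2 - 312w)
  w^4 - 4w^3 - 3w^2 + 18w = ((1/52)w - 3/52)(52w^3 - 52w^2 - 312w) + (0)
Last nonzero remainder: 52w^3 - 52w^2 - 312w. Dividing through by 52 gives the monic gcd w^3 - w^2 - 6w.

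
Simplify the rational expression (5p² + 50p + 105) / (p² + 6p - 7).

Apply the Euclidean algorithm:
  5p² + 50p + 105 = (5)(p² + 6p - 7) + (20p + 140)
  p² + 6p - 7 = ((1/20)p - 1/20)(20p + 140) + (0)
Last nonzero remainder: 20p + 140. Dividing through by 20 gives the monic gcd p + 7.
Cancel p + 7 from numerator and denominator to get the reduced form.

(5p + 15)/(p - 1)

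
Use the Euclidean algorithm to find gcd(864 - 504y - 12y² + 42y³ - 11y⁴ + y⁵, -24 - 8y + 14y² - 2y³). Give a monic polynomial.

By polynomial division,
  y⁵ - 11y⁴ + 42y³ - 12y² - 504y + 864 = (-(1/2)y² + 2y - 5)(-2y³ + 14y² - 8y - 24) + (62y² - 496y + 744)
  -2y³ + 14y² - 8y - 24 = (-(1/31)y - 1/31)(62y² - 496y + 744) + (0)
Last nonzero remainder: 62y² - 496y + 744. Dividing through by 62 gives the monic gcd y² - 8y + 12.

12 - 8y + y²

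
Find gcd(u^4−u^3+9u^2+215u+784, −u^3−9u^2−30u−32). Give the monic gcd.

u^2+7u+16

Euclidean algorithm in ℚ[u]:
  u^4−u^3+9u^2+215u+784 = (−u+10)(−u^3−9u^2−30u−32) + (69u^2+483u+1104)
  −u^3−9u^2−30u−32 = (−(1/69)u−2/69)(69u^2+483u+1104) + (0)
Last nonzero remainder: 69u^2+483u+1104. Dividing through by 69 gives the monic gcd u^2+7u+16.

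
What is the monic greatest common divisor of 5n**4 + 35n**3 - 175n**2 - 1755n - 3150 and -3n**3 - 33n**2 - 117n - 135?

n**2 + 8n + 15

Euclidean algorithm in ℚ[n]:
  5n**4 + 35n**3 - 175n**2 - 1755n - 3150 = (-(5/3)n + 20/3)(-3n**3 - 33n**2 - 117n - 135) + (-150n**2 - 1200n - 2250)
  -3n**3 - 33n**2 - 117n - 135 = ((1/50)n + 3/50)(-150n**2 - 1200n - 2250) + (0)
Last nonzero remainder: -150n**2 - 1200n - 2250. Dividing through by -150 gives the monic gcd n**2 + 8n + 15.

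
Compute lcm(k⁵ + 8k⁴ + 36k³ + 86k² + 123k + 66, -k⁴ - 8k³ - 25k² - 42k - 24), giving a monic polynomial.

Repeated division with remainder:
  k⁵ + 8k⁴ + 36k³ + 86k² + 123k + 66 = (-k)(-k⁴ - 8k³ - 25k² - 42k - 24) + (11k³ + 44k² + 99k + 66)
  -k⁴ - 8k³ - 25k² - 42k - 24 = (-(1/11)k - 4/11)(11k³ + 44k² + 99k + 66) + (0)
Last nonzero remainder: 11k³ + 44k² + 99k + 66. Dividing through by 11 gives the monic gcd k³ + 4k² + 9k + 6.
Then lcm(f, g) = f·g / gcd(f, g); expanding and making the result monic gives the answer.

k⁶ + 12k⁵ + 68k⁴ + 230k³ + 467k² + 558k + 264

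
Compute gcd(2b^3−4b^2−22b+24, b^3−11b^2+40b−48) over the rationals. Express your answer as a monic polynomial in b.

b−4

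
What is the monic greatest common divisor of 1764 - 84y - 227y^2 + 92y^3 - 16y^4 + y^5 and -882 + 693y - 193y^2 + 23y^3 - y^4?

Repeated division with remainder:
  y^5 - 16y^4 + 92y^3 - 227y^2 - 84y + 1764 = (-y - 7)(-y^4 + 23y^3 - 193y^2 + 693y - 882) + (60y^3 - 885y^2 + 3885y - 4410)
  -y^4 + 23y^3 - 193y^2 + 693y - 882 = (-(1/60)y + 11/80)(60y^3 - 885y^2 + 3885y - 4410) + (-(105/16)y^2 + (1365/16)y - 2205/8)
  60y^3 - 885y^2 + 3885y - 4410 = (-(64/7)y + 16)(-(105/16)y^2 + (1365/16)y - 2205/8) + (0)
Last nonzero remainder: -(105/16)y^2 + (1365/16)y - 2205/8. Dividing through by -105/16 gives the monic gcd y^2 - 13y + 42.

42 - 13y + y^2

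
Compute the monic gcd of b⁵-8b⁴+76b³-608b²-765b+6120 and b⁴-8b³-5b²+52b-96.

b²-5b-24

Apply the Euclidean algorithm:
  b⁵-8b⁴+76b³-608b²-765b+6120 = (b)(b⁴-8b³-5b²+52b-96) + (81b³-660b²-669b+6120)
  b⁴-8b³-5b²+52b-96 = ((1/81)b+4/2187)(81b³-660b²-669b+6120) + ((3256/729)b²-(16280/729)b-26048/243)
  81b³-660b²-669b+6120 = ((59049/3256)b-185895/3256)((3256/729)b²-(16280/729)b-26048/243) + (0)
Last nonzero remainder: (3256/729)b²-(16280/729)b-26048/243. Dividing through by 3256/729 gives the monic gcd b²-5b-24.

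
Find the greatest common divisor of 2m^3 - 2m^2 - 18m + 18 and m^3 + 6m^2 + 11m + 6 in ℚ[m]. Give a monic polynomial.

m + 3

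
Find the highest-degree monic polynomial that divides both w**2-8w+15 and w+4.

By polynomial division,
  w**2-8w+15 = (w-12)(w+4) + (63)
  w+4 = ((1/63)w+4/63)(63) + (0)
The last nonzero remainder is the constant 63, so the polynomials are coprime and gcd = 1.

1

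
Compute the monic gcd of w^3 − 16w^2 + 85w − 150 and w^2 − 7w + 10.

w − 5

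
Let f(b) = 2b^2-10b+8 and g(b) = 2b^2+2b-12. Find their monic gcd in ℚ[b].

1

By polynomial division,
  2b^2-10b+8 = (2b^2+2b-12) + (-12b+20)
  2b^2+2b-12 = (-(1/6)b-4/9)(-12b+20) + (-28/9)
  -12b+20 = ((27/7)b-45/7)(-28/9) + (0)
The last nonzero remainder is the constant -28/9, so the polynomials are coprime and gcd = 1.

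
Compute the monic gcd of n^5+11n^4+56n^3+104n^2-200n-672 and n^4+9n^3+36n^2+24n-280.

n^3+4n^2+16n-56

Euclidean algorithm in ℚ[n]:
  n^5+11n^4+56n^3+104n^2-200n-672 = (n+2)(n^4+9n^3+36n^2+24n-280) + (2n^3+8n^2+32n-112)
  n^4+9n^3+36n^2+24n-280 = ((1/2)n+5/2)(2n^3+8n^2+32n-112) + (0)
Last nonzero remainder: 2n^3+8n^2+32n-112. Dividing through by 2 gives the monic gcd n^3+4n^2+16n-56.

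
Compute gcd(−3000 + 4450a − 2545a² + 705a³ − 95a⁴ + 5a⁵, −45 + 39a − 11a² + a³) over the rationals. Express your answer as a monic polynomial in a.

15 − 8a + a²

Euclidean algorithm in ℚ[a]:
  5a⁵ − 95a⁴ + 705a³ − 2545a² + 4450a − 3000 = (5a² − 40a + 70)(a³ − 11a² + 39a − 45) + (10a² − 80a + 150)
  a³ − 11a² + 39a − 45 = ((1/10)a − 3/10)(10a² − 80a + 150) + (0)
Last nonzero remainder: 10a² − 80a + 150. Dividing through by 10 gives the monic gcd a² − 8a + 15.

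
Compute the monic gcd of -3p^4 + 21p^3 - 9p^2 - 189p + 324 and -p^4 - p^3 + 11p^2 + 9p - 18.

p^2 - 9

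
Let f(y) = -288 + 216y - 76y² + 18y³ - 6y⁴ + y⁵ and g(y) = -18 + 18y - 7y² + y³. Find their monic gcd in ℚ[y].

6 - 4y + y²

Euclidean algorithm in ℚ[y]:
  y⁵ - 6y⁴ + 18y³ - 76y² + 216y - 288 = (y² + y + 7)(y³ - 7y² + 18y - 18) + (-27y² + 108y - 162)
  y³ - 7y² + 18y - 18 = (-(1/27)y + 1/9)(-27y² + 108y - 162) + (0)
Last nonzero remainder: -27y² + 108y - 162. Dividing through by -27 gives the monic gcd y² - 4y + 6.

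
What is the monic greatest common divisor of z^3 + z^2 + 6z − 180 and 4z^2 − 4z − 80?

z − 5

By polynomial division,
  z^3 + z^2 + 6z − 180 = ((1/4)z + 1/2)(4z^2 − 4z − 80) + (28z − 140)
  4z^2 − 4z − 80 = ((1/7)z + 4/7)(28z − 140) + (0)
Last nonzero remainder: 28z − 140. Dividing through by 28 gives the monic gcd z − 5.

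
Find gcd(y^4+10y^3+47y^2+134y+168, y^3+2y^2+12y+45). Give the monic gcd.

By polynomial division,
  y^4+10y^3+47y^2+134y+168 = (y+8)(y^3+2y^2+12y+45) + (19y^2-7y-192)
  y^3+2y^2+12y+45 = ((1/19)y+45/361)(19y^2-7y-192) + ((8295/361)y+24885/361)
  19y^2-7y-192 = ((6859/8295)y-23104/8295)((8295/361)y+24885/361) + (0)
Last nonzero remainder: (8295/361)y+24885/361. Dividing through by 8295/361 gives the monic gcd y+3.

y+3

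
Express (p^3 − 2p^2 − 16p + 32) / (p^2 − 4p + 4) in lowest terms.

Repeated division with remainder:
  p^3 − 2p^2 − 16p + 32 = (p + 2)(p^2 − 4p + 4) + (−12p + 24)
  p^2 − 4p + 4 = (−(1/12)p + 1/6)(−12p + 24) + (0)
Last nonzero remainder: −12p + 24. Dividing through by −12 gives the monic gcd p − 2.
Cancel p − 2 from numerator and denominator to get the reduced form.

(p^2 − 16)/(p − 2)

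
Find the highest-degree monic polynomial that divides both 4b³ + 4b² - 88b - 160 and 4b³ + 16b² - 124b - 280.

By polynomial division,
  4b³ + 4b² - 88b - 160 = (4b³ + 16b² - 124b - 280) + (-12b² + 36b + 120)
  4b³ + 16b² - 124b - 280 = (-(1/3)b - 7/3)(-12b² + 36b + 120) + (0)
Last nonzero remainder: -12b² + 36b + 120. Dividing through by -12 gives the monic gcd b² - 3b - 10.

b² - 3b - 10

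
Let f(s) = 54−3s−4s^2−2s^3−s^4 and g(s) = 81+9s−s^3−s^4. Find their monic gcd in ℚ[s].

27+12s+4s^2+s^3

Repeated division with remainder:
  −s^4−2s^3−4s^2−3s+54 = (−s^4−s^3+9s+81) + (−s^3−4s^2−12s−27)
  −s^4−s^3+9s+81 = (s−3)(−s^3−4s^2−12s−27) + (0)
Last nonzero remainder: −s^3−4s^2−12s−27. Dividing through by −1 gives the monic gcd s^3+4s^2+12s+27.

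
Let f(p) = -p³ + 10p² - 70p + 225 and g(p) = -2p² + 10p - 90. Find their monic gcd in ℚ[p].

p² - 5p + 45

By polynomial division,
  -p³ + 10p² - 70p + 225 = ((1/2)p - 5/2)(-2p² + 10p - 90) + (0)
Last nonzero remainder: -2p² + 10p - 90. Dividing through by -2 gives the monic gcd p² - 5p + 45.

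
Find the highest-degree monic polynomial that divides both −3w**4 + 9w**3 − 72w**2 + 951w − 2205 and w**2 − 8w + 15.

w**2 − 8w + 15

Euclidean algorithm in ℚ[w]:
  −3w**4 + 9w**3 − 72w**2 + 951w − 2205 = (−3w**2 − 15w − 147)(w**2 − 8w + 15) + (0)
The last nonzero remainder w**2 − 8w + 15 is already monic.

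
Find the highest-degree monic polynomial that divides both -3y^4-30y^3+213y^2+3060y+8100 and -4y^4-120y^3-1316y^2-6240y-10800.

y^3+20y^2+129y+270

Euclidean algorithm in ℚ[y]:
  -3y^4-30y^3+213y^2+3060y+8100 = (3/4)(-4y^4-120y^3-1316y^2-6240y-10800) + (60y^3+1200y^2+7740y+16200)
  -4y^4-120y^3-1316y^2-6240y-10800 = (-(1/15)y-2/3)(60y^3+1200y^2+7740y+16200) + (0)
Last nonzero remainder: 60y^3+1200y^2+7740y+16200. Dividing through by 60 gives the monic gcd y^3+20y^2+129y+270.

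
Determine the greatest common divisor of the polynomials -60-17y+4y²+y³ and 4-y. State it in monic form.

-4+y

Apply the Euclidean algorithm:
  y³+4y²-17y-60 = (-y²-8y-15)(-y+4) + (0)
Last nonzero remainder: -y+4. Dividing through by -1 gives the monic gcd y-4.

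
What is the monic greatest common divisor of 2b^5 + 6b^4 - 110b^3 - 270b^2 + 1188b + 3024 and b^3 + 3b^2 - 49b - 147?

Apply the Euclidean algorithm:
  2b^5 + 6b^4 - 110b^3 - 270b^2 + 1188b + 3024 = (2b^2 - 12)(b^3 + 3b^2 - 49b - 147) + (60b^2 + 600b + 1260)
  b^3 + 3b^2 - 49b - 147 = ((1/60)b - 7/60)(60b^2 + 600b + 1260) + (0)
Last nonzero remainder: 60b^2 + 600b + 1260. Dividing through by 60 gives the monic gcd b^2 + 10b + 21.

b^2 + 10b + 21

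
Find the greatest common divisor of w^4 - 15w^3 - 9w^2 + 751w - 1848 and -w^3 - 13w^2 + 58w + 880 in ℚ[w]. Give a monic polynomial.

w - 8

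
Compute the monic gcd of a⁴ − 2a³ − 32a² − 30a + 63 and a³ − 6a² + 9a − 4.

Apply the Euclidean algorithm:
  a⁴ − 2a³ − 32a² − 30a + 63 = (a + 4)(a³ − 6a² + 9a − 4) + (−17a² − 62a + 79)
  a³ − 6a² + 9a − 4 = (−(1/17)a + 164/289)(−17a² − 62a + 79) + ((14112/289)a − 14112/289)
  −17a² − 62a + 79 = (−(4913/14112)a − 22831/14112)((14112/289)a − 14112/289) + (0)
Last nonzero remainder: (14112/289)a − 14112/289. Dividing through by 14112/289 gives the monic gcd a − 1.

a − 1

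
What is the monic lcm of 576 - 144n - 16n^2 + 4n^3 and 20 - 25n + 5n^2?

Repeated division with remainder:
  4n^3 - 16n^2 - 144n + 576 = ((4/5)n + 4/5)(5n^2 - 25n + 20) + (-140n + 560)
  5n^2 - 25n + 20 = (-(1/28)n + 1/28)(-140n + 560) + (0)
Last nonzero remainder: -140n + 560. Dividing through by -140 gives the monic gcd n - 4.
Then lcm(f, g) = f·g / gcd(f, g); expanding and making the result monic gives the answer.

-144 + 180n - 32n^2 - 5n^3 + n^4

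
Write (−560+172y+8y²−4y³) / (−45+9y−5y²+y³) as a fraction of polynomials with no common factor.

(112−12y−4y²)/(9+y²)

Apply the Euclidean algorithm:
  −4y³+8y²+172y−560 = (−4)(y³−5y²+9y−45) + (−12y²+208y−740)
  y³−5y²+9y−45 = (−(1/12)y−37/36)(−12y²+208y−740) + ((1450/9)y−7250/9)
  −12y²+208y−740 = (−(54/725)y+666/725)((1450/9)y−7250/9) + (0)
Last nonzero remainder: (1450/9)y−7250/9. Dividing through by 1450/9 gives the monic gcd y−5.
Cancel y−5 from numerator and denominator to get the reduced form.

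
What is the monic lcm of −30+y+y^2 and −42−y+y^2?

210−37y−6y^2+y^3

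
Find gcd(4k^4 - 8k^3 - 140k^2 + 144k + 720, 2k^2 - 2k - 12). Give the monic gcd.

Repeated division with remainder:
  4k^4 - 8k^3 - 140k^2 + 144k + 720 = (2k^2 - 2k - 60)(2k^2 - 2k - 12) + (0)
Last nonzero remainder: 2k^2 - 2k - 12. Dividing through by 2 gives the monic gcd k^2 - k - 6.

k^2 - k - 6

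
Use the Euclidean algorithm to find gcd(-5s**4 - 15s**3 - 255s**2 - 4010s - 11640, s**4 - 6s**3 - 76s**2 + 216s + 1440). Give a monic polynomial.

By polynomial division,
  -5s**4 - 15s**3 - 255s**2 - 4010s - 11640 = (-5)(s**4 - 6s**3 - 76s**2 + 216s + 1440) + (-45s**3 - 635s**2 - 2930s - 4440)
  s**4 - 6s**3 - 76s**2 + 216s + 1440 = (-(1/45)s + 181/405)(-45s**3 - 635s**2 - 2930s - 4440) + ((11557/81)s**2 + (115570/81)s + 92456/27)
  -45s**3 - 635s**2 - 2930s - 4440 = (-(3645/11557)s - 14985/11557)((11557/81)s**2 + (115570/81)s + 92456/27) + (0)
Last nonzero remainder: (11557/81)s**2 + (115570/81)s + 92456/27. Dividing through by 11557/81 gives the monic gcd s**2 + 10s + 24.

s**2 + 10s + 24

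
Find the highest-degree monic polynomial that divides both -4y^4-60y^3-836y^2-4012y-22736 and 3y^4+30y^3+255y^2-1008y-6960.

By polynomial division,
  -4y^4-60y^3-836y^2-4012y-22736 = (-4/3)(3y^4+30y^3+255y^2-1008y-6960) + (-20y^3-496y^2-5356y-32016)
  3y^4+30y^3+255y^2-1008y-6960 = (-(3/20)y+111/50)(-20y^3-496y^2-5356y-32016) + ((13818/25)y^2+(151998/25)y+1602888/25)
  -20y^3-496y^2-5356y-32016 = (-(250/6909)y-1150/2303)((13818/25)y^2+(151998/25)y+1602888/25) + (0)
Last nonzero remainder: (13818/25)y^2+(151998/25)y+1602888/25. Dividing through by 13818/25 gives the monic gcd y^2+11y+116.

y^2+11y+116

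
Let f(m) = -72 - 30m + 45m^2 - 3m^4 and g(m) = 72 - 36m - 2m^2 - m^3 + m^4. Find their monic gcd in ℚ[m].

6 - 5m + m^2

Euclidean algorithm in ℚ[m]:
  -3m^4 + 45m^2 - 30m - 72 = (-3)(m^4 - m^3 - 2m^2 - 36m + 72) + (-3m^3 + 39m^2 - 138m + 144)
  m^4 - m^3 - 2m^2 - 36m + 72 = (-(1/3)m - 4)(-3m^3 + 39m^2 - 138m + 144) + (108m^2 - 540m + 648)
  -3m^3 + 39m^2 - 138m + 144 = (-(1/36)m + 2/9)(108m^2 - 540m + 648) + (0)
Last nonzero remainder: 108m^2 - 540m + 648. Dividing through by 108 gives the monic gcd m^2 - 5m + 6.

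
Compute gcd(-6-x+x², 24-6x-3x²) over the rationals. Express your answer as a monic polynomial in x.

1

By polynomial division,
  x²-x-6 = (-1/3)(-3x²-6x+24) + (-3x+2)
  -3x²-6x+24 = (x+8/3)(-3x+2) + (56/3)
  -3x+2 = (-(9/56)x+3/28)(56/3) + (0)
The last nonzero remainder is the constant 56/3, so the polynomials are coprime and gcd = 1.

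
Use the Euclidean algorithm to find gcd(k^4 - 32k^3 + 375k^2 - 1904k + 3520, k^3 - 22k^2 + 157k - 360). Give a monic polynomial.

k^2 - 13k + 40

Apply the Euclidean algorithm:
  k^4 - 32k^3 + 375k^2 - 1904k + 3520 = (k - 10)(k^3 - 22k^2 + 157k - 360) + (-2k^2 + 26k - 80)
  k^3 - 22k^2 + 157k - 360 = (-(1/2)k + 9/2)(-2k^2 + 26k - 80) + (0)
Last nonzero remainder: -2k^2 + 26k - 80. Dividing through by -2 gives the monic gcd k^2 - 13k + 40.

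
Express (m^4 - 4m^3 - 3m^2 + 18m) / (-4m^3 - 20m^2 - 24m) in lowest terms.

(-m^2 + 6m - 9)/(4m + 12)

Repeated division with remainder:
  m^4 - 4m^3 - 3m^2 + 18m = (-(1/4)m + 9/4)(-4m^3 - 20m^2 - 24m) + (36m^2 + 72m)
  -4m^3 - 20m^2 - 24m = (-(1/9)m - 1/3)(36m^2 + 72m) + (0)
Last nonzero remainder: 36m^2 + 72m. Dividing through by 36 gives the monic gcd m^2 + 2m.
Cancel m^2 + 2m from numerator and denominator to get the reduced form.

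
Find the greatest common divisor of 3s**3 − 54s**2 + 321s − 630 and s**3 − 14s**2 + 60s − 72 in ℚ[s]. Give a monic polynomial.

s − 6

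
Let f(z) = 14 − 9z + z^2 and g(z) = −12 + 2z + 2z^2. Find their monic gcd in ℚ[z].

−2 + z

Apply the Euclidean algorithm:
  z^2 − 9z + 14 = (1/2)(2z^2 + 2z − 12) + (−10z + 20)
  2z^2 + 2z − 12 = (−(1/5)z − 3/5)(−10z + 20) + (0)
Last nonzero remainder: −10z + 20. Dividing through by −10 gives the monic gcd z − 2.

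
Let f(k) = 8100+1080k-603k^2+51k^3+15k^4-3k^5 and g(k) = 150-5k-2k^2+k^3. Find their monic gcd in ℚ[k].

150-5k-2k^2+k^3

Apply the Euclidean algorithm:
  -3k^5+15k^4+51k^3-603k^2+1080k+8100 = (-3k^2+9k+54)(k^3-2k^2-5k+150) + (0)
The last nonzero remainder k^3-2k^2-5k+150 is already monic.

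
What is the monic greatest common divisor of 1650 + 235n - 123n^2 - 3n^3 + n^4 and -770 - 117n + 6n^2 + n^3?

Apply the Euclidean algorithm:
  n^4 - 3n^3 - 123n^2 + 235n + 1650 = (n - 9)(n^3 + 6n^2 - 117n - 770) + (48n^2 - 48n - 5280)
  n^3 + 6n^2 - 117n - 770 = ((1/48)n + 7/48)(48n^2 - 48n - 5280) + (0)
Last nonzero remainder: 48n^2 - 48n - 5280. Dividing through by 48 gives the monic gcd n^2 - n - 110.

-110 - n + n^2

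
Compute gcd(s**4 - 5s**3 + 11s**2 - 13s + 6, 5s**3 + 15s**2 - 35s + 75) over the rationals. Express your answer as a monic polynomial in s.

s**2 - 2s + 3

Apply the Euclidean algorithm:
  s**4 - 5s**3 + 11s**2 - 13s + 6 = ((1/5)s - 8/5)(5s**3 + 15s**2 - 35s + 75) + (42s**2 - 84s + 126)
  5s**3 + 15s**2 - 35s + 75 = ((5/42)s + 25/42)(42s**2 - 84s + 126) + (0)
Last nonzero remainder: 42s**2 - 84s + 126. Dividing through by 42 gives the monic gcd s**2 - 2s + 3.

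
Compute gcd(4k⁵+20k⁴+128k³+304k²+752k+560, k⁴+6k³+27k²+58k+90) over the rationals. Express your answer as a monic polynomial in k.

Repeated division with remainder:
  4k⁵+20k⁴+128k³+304k²+752k+560 = (4k-4)(k⁴+6k³+27k²+58k+90) + (44k³+180k²+624k+920)
  k⁴+6k³+27k²+58k+90 = ((1/44)k+21/484)(44k³+180k²+624k+920) + ((606/121)k²+(1212/121)k+6060/121)
  44k³+180k²+624k+920 = ((2662/303)k+5566/303)((606/121)k²+(1212/121)k+6060/121) + (0)
Last nonzero remainder: (606/121)k²+(1212/121)k+6060/121. Dividing through by 606/121 gives the monic gcd k²+2k+10.

k²+2k+10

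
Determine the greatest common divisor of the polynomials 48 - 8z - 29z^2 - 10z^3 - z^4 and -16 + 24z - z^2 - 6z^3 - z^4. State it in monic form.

Euclidean algorithm in ℚ[z]:
  -z^4 - 10z^3 - 29z^2 - 8z + 48 = (-z^4 - 6z^3 - z^2 + 24z - 16) + (-4z^3 - 28z^2 - 32z + 64)
  -z^4 - 6z^3 - z^2 + 24z - 16 = ((1/4)z - 1/4)(-4z^3 - 28z^2 - 32z + 64) + (0)
Last nonzero remainder: -4z^3 - 28z^2 - 32z + 64. Dividing through by -4 gives the monic gcd z^3 + 7z^2 + 8z - 16.

-16 + 8z + 7z^2 + z^3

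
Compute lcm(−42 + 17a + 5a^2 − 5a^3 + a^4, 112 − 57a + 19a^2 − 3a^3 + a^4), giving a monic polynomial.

−672 + 230a + 55a^2 − 58a^3 + 16a^4 − 4a^5 + a^6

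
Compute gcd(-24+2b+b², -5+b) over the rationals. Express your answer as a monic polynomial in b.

1

Apply the Euclidean algorithm:
  b²+2b-24 = (b+7)(b-5) + (11)
  b-5 = ((1/11)b-5/11)(11) + (0)
The last nonzero remainder is the constant 11, so the polynomials are coprime and gcd = 1.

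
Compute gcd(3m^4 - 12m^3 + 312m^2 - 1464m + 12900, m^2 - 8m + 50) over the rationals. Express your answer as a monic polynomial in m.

m^2 - 8m + 50

Euclidean algorithm in ℚ[m]:
  3m^4 - 12m^3 + 312m^2 - 1464m + 12900 = (3m^2 + 12m + 258)(m^2 - 8m + 50) + (0)
The last nonzero remainder m^2 - 8m + 50 is already monic.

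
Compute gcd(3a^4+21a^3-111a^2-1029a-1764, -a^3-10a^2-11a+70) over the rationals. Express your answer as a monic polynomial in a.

a+7

By polynomial division,
  3a^4+21a^3-111a^2-1029a-1764 = (-3a+9)(-a^3-10a^2-11a+70) + (-54a^2-720a-2394)
  -a^3-10a^2-11a+70 = ((1/54)a-5/81)(-54a^2-720a-2394) + (-(100/9)a-700/9)
  -54a^2-720a-2394 = ((243/50)a+1539/50)(-(100/9)a-700/9) + (0)
Last nonzero remainder: -(100/9)a-700/9. Dividing through by -100/9 gives the monic gcd a+7.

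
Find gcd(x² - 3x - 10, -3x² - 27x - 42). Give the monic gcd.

Apply the Euclidean algorithm:
  x² - 3x - 10 = (-1/3)(-3x² - 27x - 42) + (-12x - 24)
  -3x² - 27x - 42 = ((1/4)x + 7/4)(-12x - 24) + (0)
Last nonzero remainder: -12x - 24. Dividing through by -12 gives the monic gcd x + 2.

x + 2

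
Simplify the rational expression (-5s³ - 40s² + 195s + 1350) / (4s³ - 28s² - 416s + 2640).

Euclidean algorithm in ℚ[s]:
  -5s³ - 40s² + 195s + 1350 = (-5/4)(4s³ - 28s² - 416s + 2640) + (-75s² - 325s + 4650)
  4s³ - 28s² - 416s + 2640 = (-(4/75)s + 136/225)(-75s² - 325s + 4650) + ((256/9)s - 512/3)
  -75s² - 325s + 4650 = (-(675/256)s - 6975/256)((256/9)s - 512/3) + (0)
Last nonzero remainder: (256/9)s - 512/3. Dividing through by 256/9 gives the monic gcd s - 6.
Cancel s - 6 from numerator and denominator to get the reduced form.

(-5s² - 70s - 225)/(4s² - 4s - 440)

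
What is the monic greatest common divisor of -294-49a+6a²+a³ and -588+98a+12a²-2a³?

-49+a²

Apply the Euclidean algorithm:
  a³+6a²-49a-294 = (-1/2)(-2a³+12a²+98a-588) + (12a²-588)
  -2a³+12a²+98a-588 = (-(1/6)a+1)(12a²-588) + (0)
Last nonzero remainder: 12a²-588. Dividing through by 12 gives the monic gcd a²-49.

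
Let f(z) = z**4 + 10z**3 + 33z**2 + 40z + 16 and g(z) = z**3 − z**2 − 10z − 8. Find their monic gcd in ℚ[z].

By polynomial division,
  z**4 + 10z**3 + 33z**2 + 40z + 16 = (z + 11)(z**3 − z**2 − 10z − 8) + (54z**2 + 158z + 104)
  z**3 − z**2 − 10z − 8 = ((1/54)z − 53/729)(54z**2 + 158z + 104) + (−(320/729)z − 320/729)
  54z**2 + 158z + 104 = (−(19683/160)z − 9477/40)(−(320/729)z − 320/729) + (0)
Last nonzero remainder: −(320/729)z − 320/729. Dividing through by −320/729 gives the monic gcd z + 1.

z + 1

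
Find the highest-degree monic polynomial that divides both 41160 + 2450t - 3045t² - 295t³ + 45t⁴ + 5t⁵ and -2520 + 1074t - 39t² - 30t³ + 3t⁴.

Euclidean algorithm in ℚ[t]:
  5t⁵ + 45t⁴ - 295t³ - 3045t² + 2450t + 41160 = ((5/3)t + 95/3)(3t⁴ - 30t³ - 39t² + 1074t - 2520) + (720t³ - 3600t² - 27360t + 120960)
  3t⁴ - 30t³ - 39t² + 1074t - 2520 = ((1/240)t - 1/48)(720t³ - 3600t² - 27360t + 120960) + (0)
Last nonzero remainder: 720t³ - 3600t² - 27360t + 120960. Dividing through by 720 gives the monic gcd t³ - 5t² - 38t + 168.

168 - 38t - 5t² + t³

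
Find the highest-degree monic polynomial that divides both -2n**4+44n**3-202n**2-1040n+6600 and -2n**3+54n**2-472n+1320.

n**3-27n**2+236n-660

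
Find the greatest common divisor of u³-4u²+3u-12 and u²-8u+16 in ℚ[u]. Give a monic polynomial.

Apply the Euclidean algorithm:
  u³-4u²+3u-12 = (u+4)(u²-8u+16) + (19u-76)
  u²-8u+16 = ((1/19)u-4/19)(19u-76) + (0)
Last nonzero remainder: 19u-76. Dividing through by 19 gives the monic gcd u-4.

u-4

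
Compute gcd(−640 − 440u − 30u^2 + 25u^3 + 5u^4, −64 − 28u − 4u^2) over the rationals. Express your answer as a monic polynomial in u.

Euclidean algorithm in ℚ[u]:
  5u^4 + 25u^3 − 30u^2 − 440u − 640 = (−(5/4)u^2 + (5/2)u + 10)(−4u^2 − 28u − 64) + (0)
Last nonzero remainder: −4u^2 − 28u − 64. Dividing through by −4 gives the monic gcd u^2 + 7u + 16.

16 + 7u + u^2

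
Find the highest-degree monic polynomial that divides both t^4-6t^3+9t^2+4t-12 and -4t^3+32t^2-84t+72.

Repeated division with remainder:
  t^4-6t^3+9t^2+4t-12 = (-(1/4)t-1/2)(-4t^3+32t^2-84t+72) + (4t^2-20t+24)
  -4t^3+32t^2-84t+72 = (-t+3)(4t^2-20t+24) + (0)
Last nonzero remainder: 4t^2-20t+24. Dividing through by 4 gives the monic gcd t^2-5t+6.

t^2-5t+6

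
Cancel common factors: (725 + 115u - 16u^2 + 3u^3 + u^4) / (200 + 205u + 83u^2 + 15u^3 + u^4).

(29 - 7u + u^2)/(8 + 5u + u^2)

Repeated division with remainder:
  u^4 + 3u^3 - 16u^2 + 115u + 725 = (u^4 + 15u^3 + 83u^2 + 205u + 200) + (-12u^3 - 99u^2 - 90u + 525)
  u^4 + 15u^3 + 83u^2 + 205u + 200 = (-(1/12)u - 9/16)(-12u^3 - 99u^2 - 90u + 525) + ((317/16)u^2 + (1585/8)u + 7925/16)
  -12u^3 - 99u^2 - 90u + 525 = (-(192/317)u + 336/317)((317/16)u^2 + (1585/8)u + 7925/16) + (0)
Last nonzero remainder: (317/16)u^2 + (1585/8)u + 7925/16. Dividing through by 317/16 gives the monic gcd u^2 + 10u + 25.
Cancel u^2 + 10u + 25 from numerator and denominator to get the reduced form.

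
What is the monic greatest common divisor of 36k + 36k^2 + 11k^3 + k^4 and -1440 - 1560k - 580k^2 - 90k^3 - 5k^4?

Apply the Euclidean algorithm:
  k^4 + 11k^3 + 36k^2 + 36k = (-1/5)(-5k^4 - 90k^3 - 580k^2 - 1560k - 1440) + (-7k^3 - 80k^2 - 276k - 288)
  -5k^4 - 90k^3 - 580k^2 - 1560k - 1440 = ((5/7)k + 230/49)(-7k^3 - 80k^2 - 276k - 288) + (-(360/49)k^2 - (2880/49)k - 4320/49)
  -7k^3 - 80k^2 - 276k - 288 = ((343/360)k + 49/15)(-(360/49)k^2 - (2880/49)k - 4320/49) + (0)
Last nonzero remainder: -(360/49)k^2 - (2880/49)k - 4320/49. Dividing through by -360/49 gives the monic gcd k^2 + 8k + 12.

12 + 8k + k^2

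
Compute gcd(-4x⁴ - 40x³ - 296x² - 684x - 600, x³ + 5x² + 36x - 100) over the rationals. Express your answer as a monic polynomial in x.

x² + 7x + 50

Euclidean algorithm in ℚ[x]:
  -4x⁴ - 40x³ - 296x² - 684x - 600 = (-4x - 20)(x³ + 5x² + 36x - 100) + (-52x² - 364x - 2600)
  x³ + 5x² + 36x - 100 = (-(1/52)x + 1/26)(-52x² - 364x - 2600) + (0)
Last nonzero remainder: -52x² - 364x - 2600. Dividing through by -52 gives the monic gcd x² + 7x + 50.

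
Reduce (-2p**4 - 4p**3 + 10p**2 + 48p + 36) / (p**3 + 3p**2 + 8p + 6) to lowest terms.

(-2p**3 - 2p**2 + 12p + 36)/(p**2 + 2p + 6)

Apply the Euclidean algorithm:
  -2p**4 - 4p**3 + 10p**2 + 48p + 36 = (-2p + 2)(p**3 + 3p**2 + 8p + 6) + (20p**2 + 44p + 24)
  p**3 + 3p**2 + 8p + 6 = ((1/20)p + 1/25)(20p**2 + 44p + 24) + ((126/25)p + 126/25)
  20p**2 + 44p + 24 = ((250/63)p + 100/21)((126/25)p + 126/25) + (0)
Last nonzero remainder: (126/25)p + 126/25. Dividing through by 126/25 gives the monic gcd p + 1.
Cancel p + 1 from numerator and denominator to get the reduced form.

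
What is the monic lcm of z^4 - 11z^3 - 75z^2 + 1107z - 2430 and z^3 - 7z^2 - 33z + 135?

By polynomial division,
  z^4 - 11z^3 - 75z^2 + 1107z - 2430 = (z - 4)(z^3 - 7z^2 - 33z + 135) + (-70z^2 + 840z - 1890)
  z^3 - 7z^2 - 33z + 135 = (-(1/70)z - 1/14)(-70z^2 + 840z - 1890) + (0)
Last nonzero remainder: -70z^2 + 840z - 1890. Dividing through by -70 gives the monic gcd z^2 - 12z + 27.
Then lcm(f, g) = f·g / gcd(f, g); expanding and making the result monic gives the answer.

z^5 - 6z^4 - 130z^3 + 732z^2 + 3105z - 12150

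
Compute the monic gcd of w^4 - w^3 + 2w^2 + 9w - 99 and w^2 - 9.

w^2 - 9

Repeated division with remainder:
  w^4 - w^3 + 2w^2 + 9w - 99 = (w^2 - w + 11)(w^2 - 9) + (0)
The last nonzero remainder w^2 - 9 is already monic.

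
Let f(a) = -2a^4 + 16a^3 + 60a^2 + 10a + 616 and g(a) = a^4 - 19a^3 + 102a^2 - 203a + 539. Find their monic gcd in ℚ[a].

a^3 - 12a^2 + 18a - 77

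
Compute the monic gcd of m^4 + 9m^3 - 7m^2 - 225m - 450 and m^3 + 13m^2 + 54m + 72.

Euclidean algorithm in ℚ[m]:
  m^4 + 9m^3 - 7m^2 - 225m - 450 = (m - 4)(m^3 + 13m^2 + 54m + 72) + (-9m^2 - 81m - 162)
  m^3 + 13m^2 + 54m + 72 = (-(1/9)m - 4/9)(-9m^2 - 81m - 162) + (0)
Last nonzero remainder: -9m^2 - 81m - 162. Dividing through by -9 gives the monic gcd m^2 + 9m + 18.

m^2 + 9m + 18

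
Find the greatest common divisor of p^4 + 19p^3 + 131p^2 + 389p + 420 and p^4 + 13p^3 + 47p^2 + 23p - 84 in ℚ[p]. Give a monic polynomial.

p^3 + 14p^2 + 61p + 84

Repeated division with remainder:
  p^4 + 19p^3 + 131p^2 + 389p + 420 = (p^4 + 13p^3 + 47p^2 + 23p - 84) + (6p^3 + 84p^2 + 366p + 504)
  p^4 + 13p^3 + 47p^2 + 23p - 84 = ((1/6)p - 1/6)(6p^3 + 84p^2 + 366p + 504) + (0)
Last nonzero remainder: 6p^3 + 84p^2 + 366p + 504. Dividing through by 6 gives the monic gcd p^3 + 14p^2 + 61p + 84.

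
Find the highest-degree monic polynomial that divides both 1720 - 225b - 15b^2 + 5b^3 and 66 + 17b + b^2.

Apply the Euclidean algorithm:
  5b^3 - 15b^2 - 225b + 1720 = (5b - 100)(b^2 + 17b + 66) + (1145b + 8320)
  b^2 + 17b + 66 = ((1/1145)b + 2229/262205)(1145b + 8320) + (-247950/52441)
  1145b + 8320 = (-(12008989/49590)b - 43630912/24795)(-247950/52441) + (0)
The last nonzero remainder is the constant -247950/52441, so the polynomials are coprime and gcd = 1.

1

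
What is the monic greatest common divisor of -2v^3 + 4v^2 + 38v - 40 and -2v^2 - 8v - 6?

1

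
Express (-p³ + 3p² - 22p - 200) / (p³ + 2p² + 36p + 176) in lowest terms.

Repeated division with remainder:
  -p³ + 3p² - 22p - 200 = (-1)(p³ + 2p² + 36p + 176) + (5p² + 14p - 24)
  p³ + 2p² + 36p + 176 = ((1/5)p - 4/25)(5p² + 14p - 24) + ((1076/25)p + 4304/25)
  5p² + 14p - 24 = ((125/1076)p - 75/538)((1076/25)p + 4304/25) + (0)
Last nonzero remainder: (1076/25)p + 4304/25. Dividing through by 1076/25 gives the monic gcd p + 4.
Cancel p + 4 from numerator and denominator to get the reduced form.

(-p² + 7p - 50)/(p² - 2p + 44)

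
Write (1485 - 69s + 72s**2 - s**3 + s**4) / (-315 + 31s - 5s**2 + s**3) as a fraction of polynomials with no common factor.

(33 - 3s + s**2)/(-7 + s)

Apply the Euclidean algorithm:
  s**4 - s**3 + 72s**2 - 69s + 1485 = (s + 4)(s**3 - 5s**2 + 31s - 315) + (61s**2 + 122s + 2745)
  s**3 - 5s**2 + 31s - 315 = ((1/61)s - 7/61)(61s**2 + 122s + 2745) + (0)
Last nonzero remainder: 61s**2 + 122s + 2745. Dividing through by 61 gives the monic gcd s**2 + 2s + 45.
Cancel s**2 + 2s + 45 from numerator and denominator to get the reduced form.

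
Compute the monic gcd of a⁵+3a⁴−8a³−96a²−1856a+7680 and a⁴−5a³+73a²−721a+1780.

Apply the Euclidean algorithm:
  a⁵+3a⁴−8a³−96a²−1856a+7680 = (a+8)(a⁴−5a³+73a²−721a+1780) + (−41a³+41a²+2132a−6560)
  a⁴−5a³+73a²−721a+1780 = (−(1/41)a+4/41)(−41a³+41a²+2132a−6560) + (121a²−1089a+2420)
  −41a³+41a²+2132a−6560 = (−(41/121)a−328/121)(121a²−1089a+2420) + (0)
Last nonzero remainder: 121a²−1089a+2420. Dividing through by 121 gives the monic gcd a²−9a+20.

a²−9a+20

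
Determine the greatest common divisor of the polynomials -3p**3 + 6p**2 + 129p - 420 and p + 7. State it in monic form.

Apply the Euclidean algorithm:
  -3p**3 + 6p**2 + 129p - 420 = (-3p**2 + 27p - 60)(p + 7) + (0)
The last nonzero remainder p + 7 is already monic.

p + 7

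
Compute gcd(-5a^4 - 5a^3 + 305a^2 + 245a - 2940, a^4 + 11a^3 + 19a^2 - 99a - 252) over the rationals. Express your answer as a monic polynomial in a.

a^3 + 8a^2 - 5a - 84

Repeated division with remainder:
  -5a^4 - 5a^3 + 305a^2 + 245a - 2940 = (-5)(a^4 + 11a^3 + 19a^2 - 99a - 252) + (50a^3 + 400a^2 - 250a - 4200)
  a^4 + 11a^3 + 19a^2 - 99a - 252 = ((1/50)a + 3/50)(50a^3 + 400a^2 - 250a - 4200) + (0)
Last nonzero remainder: 50a^3 + 400a^2 - 250a - 4200. Dividing through by 50 gives the monic gcd a^3 + 8a^2 - 5a - 84.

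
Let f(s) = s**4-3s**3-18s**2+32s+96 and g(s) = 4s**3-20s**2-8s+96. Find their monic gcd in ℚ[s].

s**2-2s-8

By polynomial division,
  s**4-3s**3-18s**2+32s+96 = ((1/4)s+1/2)(4s**3-20s**2-8s+96) + (-6s**2+12s+48)
  4s**3-20s**2-8s+96 = (-(2/3)s+2)(-6s**2+12s+48) + (0)
Last nonzero remainder: -6s**2+12s+48. Dividing through by -6 gives the monic gcd s**2-2s-8.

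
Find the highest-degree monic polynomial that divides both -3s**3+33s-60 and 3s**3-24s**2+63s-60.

s**2-4s+5

Apply the Euclidean algorithm:
  -3s**3+33s-60 = (-1)(3s**3-24s**2+63s-60) + (-24s**2+96s-120)
  3s**3-24s**2+63s-60 = (-(1/8)s+1/2)(-24s**2+96s-120) + (0)
Last nonzero remainder: -24s**2+96s-120. Dividing through by -24 gives the monic gcd s**2-4s+5.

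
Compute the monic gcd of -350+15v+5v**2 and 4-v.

1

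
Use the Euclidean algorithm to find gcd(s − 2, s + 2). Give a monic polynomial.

Apply the Euclidean algorithm:
  s − 2 = (s + 2) + (−4)
  s + 2 = (−(1/4)s − 1/2)(−4) + (0)
The last nonzero remainder is the constant −4, so the polynomials are coprime and gcd = 1.

1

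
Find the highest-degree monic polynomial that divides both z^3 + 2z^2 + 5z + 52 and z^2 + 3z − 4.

z + 4

Repeated division with remainder:
  z^3 + 2z^2 + 5z + 52 = (z − 1)(z^2 + 3z − 4) + (12z + 48)
  z^2 + 3z − 4 = ((1/12)z − 1/12)(12z + 48) + (0)
Last nonzero remainder: 12z + 48. Dividing through by 12 gives the monic gcd z + 4.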